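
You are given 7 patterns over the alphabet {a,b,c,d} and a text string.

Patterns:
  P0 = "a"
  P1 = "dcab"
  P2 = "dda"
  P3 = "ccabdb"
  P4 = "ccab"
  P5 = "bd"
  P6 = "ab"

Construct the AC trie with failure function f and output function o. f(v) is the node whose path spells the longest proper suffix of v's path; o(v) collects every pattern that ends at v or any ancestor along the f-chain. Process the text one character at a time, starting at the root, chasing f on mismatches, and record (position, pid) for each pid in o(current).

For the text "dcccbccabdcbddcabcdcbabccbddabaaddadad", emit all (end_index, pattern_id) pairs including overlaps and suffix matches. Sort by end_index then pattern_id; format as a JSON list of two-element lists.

Build:
Trie nodes:
  n0 'ε': a→1 b→14 c→8 d→2
  n1 'a': b→16  [P0 ends]
  n2 'd': c→3 d→6
  n3 'dc': a→4
  n4 'dca': b→5
  n5 'dcab': ·  [P1 ends]
  n6 'dd': a→7
  n7 'dda': ·  [P2 ends]
  n8 'c': c→9
  n9 'cc': a→10
  n10 'cca': b→11
  n11 'ccab': d→12  [P4 ends]
  n12 'ccabd': b→13
  n13 'ccabdb': ·  [P3 ends]
  n14 'b': d→15
  n15 'bd': ·  [P5 ends]
  n16 'ab': ·  [P6 ends]

BFS fail/out derivation:
  fail(1) 'a': from fail(0)=0 chase 'a': 0 ⇒ 0;  out={0}∪out(0)={0}
  fail(2) 'd': from fail(0)=0 chase 'd': 0 ⇒ 0;  out=∅∪out(0)=∅
  fail(8) 'c': from fail(0)=0 chase 'c': 0 ⇒ 0;  out=∅∪out(0)=∅
  fail(14) 'b': from fail(0)=0 chase 'b': 0 ⇒ 0;  out=∅∪out(0)=∅
  fail(3) 'dc': from fail(2)=0 chase 'c': 0 ⇒ 8;  out=∅∪out(8)=∅
  fail(6) 'dd': from fail(2)=0 chase 'd': 0 ⇒ 2;  out=∅∪out(2)=∅
  fail(9) 'cc': from fail(8)=0 chase 'c': 0 ⇒ 8;  out=∅∪out(8)=∅
  fail(15) 'bd': from fail(14)=0 chase 'd': 0 ⇒ 2;  out={5}∪out(2)={5}
  fail(16) 'ab': from fail(1)=0 chase 'b': 0 ⇒ 14;  out={6}∪out(14)={6}
  fail(4) 'dca': from fail(3)=8 chase 'a': 8→0 ⇒ 1;  out=∅∪out(1)={0}
  fail(7) 'dda': from fail(6)=2 chase 'a': 2→0 ⇒ 1;  out={2}∪out(1)={0,2}
  fail(10) 'cca': from fail(9)=8 chase 'a': 8→0 ⇒ 1;  out=∅∪out(1)={0}
  fail(5) 'dcab': from fail(4)=1 chase 'b': 1 ⇒ 16;  out={1}∪out(16)={1,6}
  fail(11) 'ccab': from fail(10)=1 chase 'b': 1 ⇒ 16;  out={4}∪out(16)={4,6}
  fail(12) 'ccabd': from fail(11)=16 chase 'd': 16→14 ⇒ 15;  out=∅∪out(15)={5}
  fail(13) 'ccabdb': from fail(12)=15 chase 'b': 15→2→0 ⇒ 14;  out={3}∪out(14)={3}

Run:
pos 0 'd': at 2
pos 1 'c': at 3
pos 2 'c': at 9 (via fail)
pos 3 'c': at 9 (via fail)
pos 4 'b': at 14 (via fail)
pos 5 'c': at 8 (via fail)
pos 6 'c': at 9
pos 7 'a': at 10  → match P0@[7:7]
pos 8 'b': at 11  → match P4@[5:8],P6@[7:8]
pos 9 'd': at 12  → match P5@[8:9]
pos 10 'c': at 3 (via fail)
pos 11 'b': at 14 (via fail)
pos 12 'd': at 15  → match P5@[11:12]
pos 13 'd': at 6 (via fail)
pos 14 'c': at 3 (via fail)
pos 15 'a': at 4  → match P0@[15:15]
pos 16 'b': at 5  → match P1@[13:16],P6@[15:16]
pos 17 'c': at 8 (via fail)
pos 18 'd': at 2 (via fail)
pos 19 'c': at 3
pos 20 'b': at 14 (via fail)
pos 21 'a': at 1 (via fail)  → match P0@[21:21]
pos 22 'b': at 16  → match P6@[21:22]
pos 23 'c': at 8 (via fail)
pos 24 'c': at 9
pos 25 'b': at 14 (via fail)
pos 26 'd': at 15  → match P5@[25:26]
pos 27 'd': at 6 (via fail)
pos 28 'a': at 7  → match P0@[28:28],P2@[26:28]
pos 29 'b': at 16 (via fail)  → match P6@[28:29]
pos 30 'a': at 1 (via fail)  → match P0@[30:30]
pos 31 'a': at 1 (via fail)  → match P0@[31:31]
pos 32 'd': at 2 (via fail)
pos 33 'd': at 6
pos 34 'a': at 7  → match P0@[34:34],P2@[32:34]
pos 35 'd': at 2 (via fail)
pos 36 'a': at 1 (via fail)  → match P0@[36:36]
pos 37 'd': at 2 (via fail)

All matches (sorted): [[7,0],[8,4],[8,6],[9,5],[12,5],[15,0],[16,1],[16,6],[21,0],[22,6],[26,5],[28,0],[28,2],[29,6],[30,0],[31,0],[34,0],[34,2],[36,0]]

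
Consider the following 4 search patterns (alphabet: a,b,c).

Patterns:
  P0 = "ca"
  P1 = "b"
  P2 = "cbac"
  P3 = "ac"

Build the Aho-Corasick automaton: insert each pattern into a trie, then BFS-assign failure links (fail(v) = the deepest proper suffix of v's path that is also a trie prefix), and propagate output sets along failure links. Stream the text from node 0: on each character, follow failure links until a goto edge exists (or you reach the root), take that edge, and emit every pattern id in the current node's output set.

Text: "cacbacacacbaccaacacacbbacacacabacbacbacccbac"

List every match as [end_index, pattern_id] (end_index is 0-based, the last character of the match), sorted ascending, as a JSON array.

Construct AC machine:
Trie nodes:
  0='ε' goto a→7 b→3 c→1
  1='c' goto a→2 b→4
  2='ca' goto ·  [P0 ends]
  3='b' goto ·  [P1 ends]
  4='cb' goto a→5
  5='cba' goto c→6
  6='cbac' goto ·  [P2 ends]
  7='a' goto c→8
  8='ac' goto ·  [P3 ends]

Failure links (BFS by depth):
  fail(1) 'c': from fail(0)=0 chase 'c': 0 ⇒ 0;  out=∅∪out(0)=∅
  fail(3) 'b': from fail(0)=0 chase 'b': 0 ⇒ 0;  out={1}∪out(0)={1}
  fail(7) 'a': from fail(0)=0 chase 'a': 0 ⇒ 0;  out=∅∪out(0)=∅
  fail(2) 'ca': from fail(1)=0 chase 'a': 0 ⇒ 7;  out={0}∪out(7)={0}
  fail(4) 'cb': from fail(1)=0 chase 'b': 0 ⇒ 3;  out=∅∪out(3)={1}
  fail(8) 'ac': from fail(7)=0 chase 'c': 0 ⇒ 1;  out={3}∪out(1)={3}
  fail(5) 'cba': from fail(4)=3 chase 'a': 3→0 ⇒ 7;  out=∅∪out(7)=∅
  fail(6) 'cbac': from fail(5)=7 chase 'c': 7 ⇒ 8;  out={2}∪out(8)={2,3}

Run:
i=0 'c': node 0→1
i=1 'a': node 1→2  ** P0@[0:1]
i=2 'c': node 2→8 ·f  ** P3@[1:2]
i=3 'b': node 8→4 ·f  ** P1@[3:3]
i=4 'a': node 4→5
i=5 'c': node 5→6  ** P2@[2:5],P3@[4:5]
i=6 'a': node 6→2 ·f  ** P0@[5:6]
i=7 'c': node 2→8 ·f  ** P3@[6:7]
i=8 'a': node 8→2 ·f  ** P0@[7:8]
i=9 'c': node 2→8 ·f  ** P3@[8:9]
i=10 'b': node 8→4 ·f  ** P1@[10:10]
i=11 'a': node 4→5
i=12 'c': node 5→6  ** P2@[9:12],P3@[11:12]
i=13 'c': node 6→1 ·f
i=14 'a': node 1→2  ** P0@[13:14]
i=15 'a': node 2→7 ·f
i=16 'c': node 7→8  ** P3@[15:16]
i=17 'a': node 8→2 ·f  ** P0@[16:17]
i=18 'c': node 2→8 ·f  ** P3@[17:18]
i=19 'a': node 8→2 ·f  ** P0@[18:19]
i=20 'c': node 2→8 ·f  ** P3@[19:20]
i=21 'b': node 8→4 ·f  ** P1@[21:21]
i=22 'b': node 4→3 ·f  ** P1@[22:22]
i=23 'a': node 3→7 ·f
i=24 'c': node 7→8  ** P3@[23:24]
i=25 'a': node 8→2 ·f  ** P0@[24:25]
i=26 'c': node 2→8 ·f  ** P3@[25:26]
i=27 'a': node 8→2 ·f  ** P0@[26:27]
i=28 'c': node 2→8 ·f  ** P3@[27:28]
i=29 'a': node 8→2 ·f  ** P0@[28:29]
i=30 'b': node 2→3 ·f  ** P1@[30:30]
i=31 'a': node 3→7 ·f
i=32 'c': node 7→8  ** P3@[31:32]
i=33 'b': node 8→4 ·f  ** P1@[33:33]
i=34 'a': node 4→5
i=35 'c': node 5→6  ** P2@[32:35],P3@[34:35]
i=36 'b': node 6→4 ·f  ** P1@[36:36]
i=37 'a': node 4→5
i=38 'c': node 5→6  ** P2@[35:38],P3@[37:38]
i=39 'c': node 6→1 ·f
i=40 'c': node 1→1 ·f
i=41 'b': node 1→4  ** P1@[41:41]
i=42 'a': node 4→5
i=43 'c': node 5→6  ** P2@[40:43],P3@[42:43]

Result: [[1,0],[2,3],[3,1],[5,2],[5,3],[6,0],[7,3],[8,0],[9,3],[10,1],[12,2],[12,3],[14,0],[16,3],[17,0],[18,3],[19,0],[20,3],[21,1],[22,1],[24,3],[25,0],[26,3],[27,0],[28,3],[29,0],[30,1],[32,3],[33,1],[35,2],[35,3],[36,1],[38,2],[38,3],[41,1],[43,2],[43,3]]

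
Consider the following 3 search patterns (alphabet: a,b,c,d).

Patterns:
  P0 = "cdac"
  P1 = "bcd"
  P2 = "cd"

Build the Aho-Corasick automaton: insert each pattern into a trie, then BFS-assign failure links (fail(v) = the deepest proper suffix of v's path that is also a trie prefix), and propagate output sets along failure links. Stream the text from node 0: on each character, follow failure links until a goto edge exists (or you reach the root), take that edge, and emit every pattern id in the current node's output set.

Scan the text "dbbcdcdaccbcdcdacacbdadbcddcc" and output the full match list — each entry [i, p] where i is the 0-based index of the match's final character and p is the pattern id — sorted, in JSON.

Build:
Trie nodes:
  n0 'ε': b→5 c→1
  n1 'c': d→2
  n2 'cd': a→3  ←P2
  n3 'cda': c→4
  n4 'cdac': ·  ←P0
  n5 'b': c→6
  n6 'bc': d→7
  n7 'bcd': ·  ←P1

BFS fail/out derivation:
  fail(1) 'c': from fail(0)=0 chase 'c': 0 ⇒ 0;  out=∅∪out(0)=∅
  fail(5) 'b': from fail(0)=0 chase 'b': 0 ⇒ 0;  out=∅∪out(0)=∅
  fail(2) 'cd': from fail(1)=0 chase 'd': 0 ⇒ 0;  out={2}∪out(0)={2}
  fail(6) 'bc': from fail(5)=0 chase 'c': 0 ⇒ 1;  out=∅∪out(1)=∅
  fail(3) 'cda': from fail(2)=0 chase 'a': 0 ⇒ 0;  out=∅∪out(0)=∅
  fail(7) 'bcd': from fail(6)=1 chase 'd': 1 ⇒ 2;  out={1}∪out(2)={1,2}
  fail(4) 'cdac': from fail(3)=0 chase 'c': 0 ⇒ 1;  out={0}∪out(1)={0}

Run:
i=0 'd': node 0→0
i=1 'b': node 0→5
i=2 'b': node 5→5 (via fail)
i=3 'c': node 5→6
i=4 'd': node 6→7  ** P1@[2:4],P2@[3:4]
i=5 'c': node 7→1 (via fail)
i=6 'd': node 1→2  ** P2@[5:6]
i=7 'a': node 2→3
i=8 'c': node 3→4  ** P0@[5:8]
i=9 'c': node 4→1 (via fail)
i=10 'b': node 1→5 (via fail)
i=11 'c': node 5→6
i=12 'd': node 6→7  ** P1@[10:12],P2@[11:12]
i=13 'c': node 7→1 (via fail)
i=14 'd': node 1→2  ** P2@[13:14]
i=15 'a': node 2→3
i=16 'c': node 3→4  ** P0@[13:16]
i=17 'a': node 4→0 (via fail)
i=18 'c': node 0→1
i=19 'b': node 1→5 (via fail)
i=20 'd': node 5→0 (via fail)
i=21 'a': node 0→0
i=22 'd': node 0→0
i=23 'b': node 0→5
i=24 'c': node 5→6
i=25 'd': node 6→7  ** P1@[23:25],P2@[24:25]
i=26 'd': node 7→0 (via fail)
i=27 'c': node 0→1
i=28 'c': node 1→1 (via fail)

Result: [[4,1],[4,2],[6,2],[8,0],[12,1],[12,2],[14,2],[16,0],[25,1],[25,2]]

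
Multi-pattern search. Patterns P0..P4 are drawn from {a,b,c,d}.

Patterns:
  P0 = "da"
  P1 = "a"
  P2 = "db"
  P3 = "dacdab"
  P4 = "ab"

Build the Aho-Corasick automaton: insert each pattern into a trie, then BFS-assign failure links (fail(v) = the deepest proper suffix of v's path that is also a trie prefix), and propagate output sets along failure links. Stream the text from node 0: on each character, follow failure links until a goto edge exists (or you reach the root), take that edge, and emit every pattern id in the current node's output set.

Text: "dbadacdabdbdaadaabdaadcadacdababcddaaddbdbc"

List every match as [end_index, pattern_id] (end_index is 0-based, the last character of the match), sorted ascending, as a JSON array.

Build automaton:
Trie nodes:
  0='ε' goto a→3 d→1
  1='d' goto a→2 b→4
  2='da' goto c→5  ←P0
  3='a' goto b→9  ←P1
  4='db' goto ·  ←P2
  5='dac' goto d→6
  6='dacd' goto a→7
  7='dacda' goto b→8
  8='dacdab' goto ·  ←P3
  9='ab' goto ·  ←P4

BFS fail/out derivation:
  n1('d'): parent n0 fail=0; on 'd' 0 → fail=0;  out ∅∪∅=∅
  n3('a'): parent n0 fail=0; on 'a' 0 → fail=0;  out {1}∪∅={1}
  n2('da'): parent n1 fail=0; on 'a' 0 → fail=3;  out {0}∪{1}={0,1}
  n4('db'): parent n1 fail=0; on 'b' 0 → fail=0;  out {2}∪∅={2}
  n9('ab'): parent n3 fail=0; on 'b' 0 → fail=0;  out {4}∪∅={4}
  n5('dac'): parent n2 fail=3; on 'c' 3→0 → fail=0;  out ∅∪∅=∅
  n6('dacd'): parent n5 fail=0; on 'd' 0 → fail=1;  out ∅∪∅=∅
  n7('dacda'): parent n6 fail=1; on 'a' 1 → fail=2;  out ∅∪{0,1}={0,1}
  n8('dacdab'): parent n7 fail=2; on 'b' 2→3 → fail=9;  out {3}∪{4}={3,4}

Text stream:
pos 0 'd': at 1
pos 1 'b': at 4  emit P2@[0:1]
pos 2 'a': at 3 ·f  emit P1@[2:2]
pos 3 'd': at 1 ·f
pos 4 'a': at 2  emit P0@[3:4],P1@[4:4]
pos 5 'c': at 5
pos 6 'd': at 6
pos 7 'a': at 7  emit P0@[6:7],P1@[7:7]
pos 8 'b': at 8  emit P3@[3:8],P4@[7:8]
pos 9 'd': at 1 ·f
pos 10 'b': at 4  emit P2@[9:10]
pos 11 'd': at 1 ·f
pos 12 'a': at 2  emit P0@[11:12],P1@[12:12]
pos 13 'a': at 3 ·f  emit P1@[13:13]
pos 14 'd': at 1 ·f
pos 15 'a': at 2  emit P0@[14:15],P1@[15:15]
pos 16 'a': at 3 ·f  emit P1@[16:16]
pos 17 'b': at 9  emit P4@[16:17]
pos 18 'd': at 1 ·f
pos 19 'a': at 2  emit P0@[18:19],P1@[19:19]
pos 20 'a': at 3 ·f  emit P1@[20:20]
pos 21 'd': at 1 ·f
pos 22 'c': at 0 ·f
pos 23 'a': at 3  emit P1@[23:23]
pos 24 'd': at 1 ·f
pos 25 'a': at 2  emit P0@[24:25],P1@[25:25]
pos 26 'c': at 5
pos 27 'd': at 6
pos 28 'a': at 7  emit P0@[27:28],P1@[28:28]
pos 29 'b': at 8  emit P3@[24:29],P4@[28:29]
pos 30 'a': at 3 ·f  emit P1@[30:30]
pos 31 'b': at 9  emit P4@[30:31]
pos 32 'c': at 0 ·f
pos 33 'd': at 1
pos 34 'd': at 1 ·f
pos 35 'a': at 2  emit P0@[34:35],P1@[35:35]
pos 36 'a': at 3 ·f  emit P1@[36:36]
pos 37 'd': at 1 ·f
pos 38 'd': at 1 ·f
pos 39 'b': at 4  emit P2@[38:39]
pos 40 'd': at 1 ·f
pos 41 'b': at 4  emit P2@[40:41]
pos 42 'c': at 0 ·f

Matches: [[1,2],[2,1],[4,0],[4,1],[7,0],[7,1],[8,3],[8,4],[10,2],[12,0],[12,1],[13,1],[15,0],[15,1],[16,1],[17,4],[19,0],[19,1],[20,1],[23,1],[25,0],[25,1],[28,0],[28,1],[29,3],[29,4],[30,1],[31,4],[35,0],[35,1],[36,1],[39,2],[41,2]]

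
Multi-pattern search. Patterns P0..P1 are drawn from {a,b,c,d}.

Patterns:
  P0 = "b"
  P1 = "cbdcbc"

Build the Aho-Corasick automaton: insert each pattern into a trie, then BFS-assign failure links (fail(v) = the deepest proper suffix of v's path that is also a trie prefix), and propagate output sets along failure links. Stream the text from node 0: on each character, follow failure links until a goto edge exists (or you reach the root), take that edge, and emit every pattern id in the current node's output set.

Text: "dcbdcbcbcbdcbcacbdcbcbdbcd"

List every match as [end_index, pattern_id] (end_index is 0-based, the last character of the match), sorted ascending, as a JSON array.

Construct AC machine:
Trie (insert patterns):
  0='ε' goto b→1 c→2
  1='b' goto ·  ←P0
  2='c' goto b→3
  3='cb' goto d→4
  4='cbd' goto c→5
  5='cbdc' goto b→6
  6='cbdcb' goto c→7
  7='cbdcbc' goto ·  ←P1

Failure links (BFS by depth):
  n1('b'): parent n0 fail=0; on 'b' 0 → fail=0;  out {0}∪∅={0}
  n2('c'): parent n0 fail=0; on 'c' 0 → fail=0;  out ∅∪∅=∅
  n3('cb'): parent n2 fail=0; on 'b' 0 → fail=1;  out ∅∪{0}={0}
  n4('cbd'): parent n3 fail=1; on 'd' 1→0 → fail=0;  out ∅∪∅=∅
  n5('cbdc'): parent n4 fail=0; on 'c' 0 → fail=2;  out ∅∪∅=∅
  n6('cbdcb'): parent n5 fail=2; on 'b' 2 → fail=3;  out ∅∪{0}={0}
  n7('cbdcbc'): parent n6 fail=3; on 'c' 3→1→0 → fail=2;  out {1}∪∅={1}

Scan:
[0] read 'd'  n0⇒n0
[1] read 'c'  n0⇒n2
[2] read 'b'  n2⇒n3  ** P0@[2:2]
[3] read 'd'  n3⇒n4
[4] read 'c'  n4⇒n5
[5] read 'b'  n5⇒n6  ** P0@[5:5]
[6] read 'c'  n6⇒n7  ** P1@[1:6]
[7] read 'b'  n7⇒n3 ·f  ** P0@[7:7]
[8] read 'c'  n3⇒n2 ·f
[9] read 'b'  n2⇒n3  ** P0@[9:9]
[10] read 'd'  n3⇒n4
[11] read 'c'  n4⇒n5
[12] read 'b'  n5⇒n6  ** P0@[12:12]
[13] read 'c'  n6⇒n7  ** P1@[8:13]
[14] read 'a'  n7⇒n0 ·f
[15] read 'c'  n0⇒n2
[16] read 'b'  n2⇒n3  ** P0@[16:16]
[17] read 'd'  n3⇒n4
[18] read 'c'  n4⇒n5
[19] read 'b'  n5⇒n6  ** P0@[19:19]
[20] read 'c'  n6⇒n7  ** P1@[15:20]
[21] read 'b'  n7⇒n3 ·f  ** P0@[21:21]
[22] read 'd'  n3⇒n4
[23] read 'b'  n4⇒n1 ·f  ** P0@[23:23]
[24] read 'c'  n1⇒n2 ·f
[25] read 'd'  n2⇒n0 ·f

All matches (sorted): [[2,0],[5,0],[6,1],[7,0],[9,0],[12,0],[13,1],[16,0],[19,0],[20,1],[21,0],[23,0]]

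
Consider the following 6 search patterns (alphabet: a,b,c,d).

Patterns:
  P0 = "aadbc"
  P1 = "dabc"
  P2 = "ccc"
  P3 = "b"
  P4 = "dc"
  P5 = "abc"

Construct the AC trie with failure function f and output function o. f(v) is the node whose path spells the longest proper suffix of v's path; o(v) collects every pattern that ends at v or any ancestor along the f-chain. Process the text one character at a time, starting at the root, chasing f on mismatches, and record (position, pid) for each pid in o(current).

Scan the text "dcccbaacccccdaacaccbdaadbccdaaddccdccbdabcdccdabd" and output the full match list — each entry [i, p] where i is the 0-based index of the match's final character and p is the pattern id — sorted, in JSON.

Build:
Trie (insert patterns):
  n0 'ε': a→1 b→13 c→10 d→6
  n1 'a': a→2 b→15
  n2 'aa': d→3
  n3 'aad': b→4
  n4 'aadb': c→5
  n5 'aadbc': ·  [P0 ends]
  n6 'd': a→7 c→14
  n7 'da': b→8
  n8 'dab': c→9
  n9 'dabc': ·  [P1 ends]
  n10 'c': c→11
  n11 'cc': c→12
  n12 'ccc': ·  [P2 ends]
  n13 'b': ·  [P3 ends]
  n14 'dc': ·  [P4 ends]
  n15 'ab': c→16
  n16 'abc': ·  [P5 ends]

Failure links (BFS by depth):
  n1('a'): parent n0 fail=0; on 'a' 0 → fail=0;  out ∅∪∅=∅
  n6('d'): parent n0 fail=0; on 'd' 0 → fail=0;  out ∅∪∅=∅
  n10('c'): parent n0 fail=0; on 'c' 0 → fail=0;  out ∅∪∅=∅
  n13('b'): parent n0 fail=0; on 'b' 0 → fail=0;  out {3}∪∅={3}
  n2('aa'): parent n1 fail=0; on 'a' 0 → fail=1;  out ∅∪∅=∅
  n7('da'): parent n6 fail=0; on 'a' 0 → fail=1;  out ∅∪∅=∅
  n11('cc'): parent n10 fail=0; on 'c' 0 → fail=10;  out ∅∪∅=∅
  n14('dc'): parent n6 fail=0; on 'c' 0 → fail=10;  out {4}∪∅={4}
  n15('ab'): parent n1 fail=0; on 'b' 0 → fail=13;  out ∅∪{3}={3}
  n3('aad'): parent n2 fail=1; on 'd' 1→0 → fail=6;  out ∅∪∅=∅
  n8('dab'): parent n7 fail=1; on 'b' 1 → fail=15;  out ∅∪{3}={3}
  n12('ccc'): parent n11 fail=10; on 'c' 10 → fail=11;  out {2}∪∅={2}
  n16('abc'): parent n15 fail=13; on 'c' 13→0 → fail=10;  out {5}∪∅={5}
  n4('aadb'): parent n3 fail=6; on 'b' 6→0 → fail=13;  out ∅∪{3}={3}
  n9('dabc'): parent n8 fail=15; on 'c' 15 → fail=16;  out {1}∪{5}={1,5}
  n5('aadbc'): parent n4 fail=13; on 'c' 13→0 → fail=10;  out {0}∪∅={0}

Scan:
pos 0 'd': at 6
pos 1 'c': at 14  emit P4@[0:1]
pos 2 'c': at 11 ·f
pos 3 'c': at 12  emit P2@[1:3]
pos 4 'b': at 13 ·f  emit P3@[4:4]
pos 5 'a': at 1 ·f
pos 6 'a': at 2
pos 7 'c': at 10 ·f
pos 8 'c': at 11
pos 9 'c': at 12  emit P2@[7:9]
pos 10 'c': at 12 ·f  emit P2@[8:10]
pos 11 'c': at 12 ·f  emit P2@[9:11]
pos 12 'd': at 6 ·f
pos 13 'a': at 7
pos 14 'a': at 2 ·f
pos 15 'c': at 10 ·f
pos 16 'a': at 1 ·f
pos 17 'c': at 10 ·f
pos 18 'c': at 11
pos 19 'b': at 13 ·f  emit P3@[19:19]
pos 20 'd': at 6 ·f
pos 21 'a': at 7
pos 22 'a': at 2 ·f
pos 23 'd': at 3
pos 24 'b': at 4  emit P3@[24:24]
pos 25 'c': at 5  emit P0@[21:25]
pos 26 'c': at 11 ·f
pos 27 'd': at 6 ·f
pos 28 'a': at 7
pos 29 'a': at 2 ·f
pos 30 'd': at 3
pos 31 'd': at 6 ·f
pos 32 'c': at 14  emit P4@[31:32]
pos 33 'c': at 11 ·f
pos 34 'd': at 6 ·f
pos 35 'c': at 14  emit P4@[34:35]
pos 36 'c': at 11 ·f
pos 37 'b': at 13 ·f  emit P3@[37:37]
pos 38 'd': at 6 ·f
pos 39 'a': at 7
pos 40 'b': at 8  emit P3@[40:40]
pos 41 'c': at 9  emit P1@[38:41],P5@[39:41]
pos 42 'd': at 6 ·f
pos 43 'c': at 14  emit P4@[42:43]
pos 44 'c': at 11 ·f
pos 45 'd': at 6 ·f
pos 46 'a': at 7
pos 47 'b': at 8  emit P3@[47:47]
pos 48 'd': at 6 ·f

All matches (sorted): [[1,4],[3,2],[4,3],[9,2],[10,2],[11,2],[19,3],[24,3],[25,0],[32,4],[35,4],[37,3],[40,3],[41,1],[41,5],[43,4],[47,3]]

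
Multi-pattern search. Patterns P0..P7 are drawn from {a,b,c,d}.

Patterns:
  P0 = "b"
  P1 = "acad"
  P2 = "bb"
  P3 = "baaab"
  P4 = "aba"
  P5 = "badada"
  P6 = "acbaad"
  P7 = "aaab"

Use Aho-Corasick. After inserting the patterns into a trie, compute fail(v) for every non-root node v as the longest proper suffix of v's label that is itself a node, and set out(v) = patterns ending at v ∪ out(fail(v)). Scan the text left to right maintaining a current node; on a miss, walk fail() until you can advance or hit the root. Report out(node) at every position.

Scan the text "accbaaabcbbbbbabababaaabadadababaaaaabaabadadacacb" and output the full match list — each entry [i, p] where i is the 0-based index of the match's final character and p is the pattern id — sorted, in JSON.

Construct AC machine:
Trie (insert patterns):
  0='ε' goto a→2 b→1
  1='b' goto a→7 b→6  [P0 ends]
  2='a' goto a→21 b→11 c→3
  3='ac' goto a→4 b→17
  4='aca' goto d→5
  5='acad' goto ·  [P1 ends]
  6='bb' goto ·  [P2 ends]
  7='ba' goto a→8 d→13
  8='baa' goto a→9
  9='baaa' goto b→10
  10='baaab' goto ·  [P3 ends]
  11='ab' goto a→12
  12='aba' goto ·  [P4 ends]
  13='bad' goto a→14
  14='bada' goto d→15
  15='badad' goto a→16
  16='badada' goto ·  [P5 ends]
  17='acb' goto a→18
  18='acba' goto a→19
  19='acbaa' goto d→20
  20='acbaad' goto ·  [P6 ends]
  21='aa' goto a→22
  22='aaa' goto b→23
  23='aaab' goto ·  [P7 ends]

Failure links (BFS by depth):
  n1('b'): parent n0 fail=0; on 'b' 0 → fail=0;  out {0}∪∅={0}
  n2('a'): parent n0 fail=0; on 'a' 0 → fail=0;  out ∅∪∅=∅
  n3('ac'): parent n2 fail=0; on 'c' 0 → fail=0;  out ∅∪∅=∅
  n6('bb'): parent n1 fail=0; on 'b' 0 → fail=1;  out {2}∪{0}={0,2}
  n7('ba'): parent n1 fail=0; on 'a' 0 → fail=2;  out ∅∪∅=∅
  n11('ab'): parent n2 fail=0; on 'b' 0 → fail=1;  out ∅∪{0}={0}
  n21('aa'): parent n2 fail=0; on 'a' 0 → fail=2;  out ∅∪∅=∅
  n4('aca'): parent n3 fail=0; on 'a' 0 → fail=2;  out ∅∪∅=∅
  n8('baa'): parent n7 fail=2; on 'a' 2 → fail=21;  out ∅∪∅=∅
  n12('aba'): parent n11 fail=1; on 'a' 1 → fail=7;  out {4}∪∅={4}
  n13('bad'): parent n7 fail=2; on 'd' 2→0 → fail=0;  out ∅∪∅=∅
  n17('acb'): parent n3 fail=0; on 'b' 0 → fail=1;  out ∅∪{0}={0}
  n22('aaa'): parent n21 fail=2; on 'a' 2 → fail=21;  out ∅∪∅=∅
  n5('acad'): parent n4 fail=2; on 'd' 2→0 → fail=0;  out {1}∪∅={1}
  n9('baaa'): parent n8 fail=21; on 'a' 21 → fail=22;  out ∅∪∅=∅
  n14('bada'): parent n13 fail=0; on 'a' 0 → fail=2;  out ∅∪∅=∅
  n18('acba'): parent n17 fail=1; on 'a' 1 → fail=7;  out ∅∪∅=∅
  n23('aaab'): parent n22 fail=21; on 'b' 21→2 → fail=11;  out {7}∪{0}={0,7}
  n10('baaab'): parent n9 fail=22; on 'b' 22 → fail=23;  out {3}∪{0,7}={0,3,7}
  n15('badad'): parent n14 fail=2; on 'd' 2→0 → fail=0;  out ∅∪∅=∅
  n19('acbaa'): parent n18 fail=7; on 'a' 7 → fail=8;  out ∅∪∅=∅
  n16('badada'): parent n15 fail=0; on 'a' 0 → fail=2;  out {5}∪∅={5}
  n20('acbaad'): parent n19 fail=8; on 'd' 8→21→2→0 → fail=0;  out {6}∪∅={6}

Run:
pos 0 'a': at 2
pos 1 'c': at 3
pos 2 'c': at 0 (via fail)
pos 3 'b': at 1  emit P0@[3:3]
pos 4 'a': at 7
pos 5 'a': at 8
pos 6 'a': at 9
pos 7 'b': at 10  emit P0@[7:7],P3@[3:7],P7@[4:7]
pos 8 'c': at 0 (via fail)
pos 9 'b': at 1  emit P0@[9:9]
pos 10 'b': at 6  emit P0@[10:10],P2@[9:10]
pos 11 'b': at 6 (via fail)  emit P0@[11:11],P2@[10:11]
pos 12 'b': at 6 (via fail)  emit P0@[12:12],P2@[11:12]
pos 13 'b': at 6 (via fail)  emit P0@[13:13],P2@[12:13]
pos 14 'a': at 7 (via fail)
pos 15 'b': at 11 (via fail)  emit P0@[15:15]
pos 16 'a': at 12  emit P4@[14:16]
pos 17 'b': at 11 (via fail)  emit P0@[17:17]
pos 18 'a': at 12  emit P4@[16:18]
pos 19 'b': at 11 (via fail)  emit P0@[19:19]
pos 20 'a': at 12  emit P4@[18:20]
pos 21 'a': at 8 (via fail)
pos 22 'a': at 9
pos 23 'b': at 10  emit P0@[23:23],P3@[19:23],P7@[20:23]
pos 24 'a': at 12 (via fail)  emit P4@[22:24]
pos 25 'd': at 13 (via fail)
pos 26 'a': at 14
pos 27 'd': at 15
pos 28 'a': at 16  emit P5@[23:28]
pos 29 'b': at 11 (via fail)  emit P0@[29:29]
pos 30 'a': at 12  emit P4@[28:30]
pos 31 'b': at 11 (via fail)  emit P0@[31:31]
pos 32 'a': at 12  emit P4@[30:32]
pos 33 'a': at 8 (via fail)
pos 34 'a': at 9
pos 35 'a': at 22 (via fail)
pos 36 'a': at 22 (via fail)
pos 37 'b': at 23  emit P0@[37:37],P7@[34:37]
pos 38 'a': at 12 (via fail)  emit P4@[36:38]
pos 39 'a': at 8 (via fail)
pos 40 'b': at 11 (via fail)  emit P0@[40:40]
pos 41 'a': at 12  emit P4@[39:41]
pos 42 'd': at 13 (via fail)
pos 43 'a': at 14
pos 44 'd': at 15
pos 45 'a': at 16  emit P5@[40:45]
pos 46 'c': at 3 (via fail)
pos 47 'a': at 4
pos 48 'c': at 3 (via fail)
pos 49 'b': at 17  emit P0@[49:49]

All matches (sorted): [[3,0],[7,0],[7,3],[7,7],[9,0],[10,0],[10,2],[11,0],[11,2],[12,0],[12,2],[13,0],[13,2],[15,0],[16,4],[17,0],[18,4],[19,0],[20,4],[23,0],[23,3],[23,7],[24,4],[28,5],[29,0],[30,4],[31,0],[32,4],[37,0],[37,7],[38,4],[40,0],[41,4],[45,5],[49,0]]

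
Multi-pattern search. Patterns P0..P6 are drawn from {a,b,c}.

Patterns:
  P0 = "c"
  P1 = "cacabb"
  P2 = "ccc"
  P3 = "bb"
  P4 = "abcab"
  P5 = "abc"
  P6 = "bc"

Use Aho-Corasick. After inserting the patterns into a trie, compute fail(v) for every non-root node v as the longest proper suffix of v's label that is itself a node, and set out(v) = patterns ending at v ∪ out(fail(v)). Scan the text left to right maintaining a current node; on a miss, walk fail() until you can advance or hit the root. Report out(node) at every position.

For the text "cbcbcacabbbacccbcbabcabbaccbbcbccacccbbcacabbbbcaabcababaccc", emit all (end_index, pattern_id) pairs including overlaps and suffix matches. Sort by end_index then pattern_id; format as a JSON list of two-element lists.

Build automaton:
Trie nodes:
  n0 'ε': a→11 b→9 c→1
  n1 'c': a→2 c→7  [P0 ends]
  n2 'ca': c→3
  n3 'cac': a→4
  n4 'caca': b→5
  n5 'cacab': b→6
  n6 'cacabb': ·  [P1 ends]
  n7 'cc': c→8
  n8 'ccc': ·  [P2 ends]
  n9 'b': b→10 c→16
  n10 'bb': ·  [P3 ends]
  n11 'a': b→12
  n12 'ab': c→13
  n13 'abc': a→14  [P5 ends]
  n14 'abca': b→15
  n15 'abcab': ·  [P4 ends]
  n16 'bc': ·  [P6 ends]

BFS fail/out derivation:
  fail(1) 'c': from fail(0)=0 chase 'c': 0 ⇒ 0;  out={0}∪out(0)={0}
  fail(9) 'b': from fail(0)=0 chase 'b': 0 ⇒ 0;  out=∅∪out(0)=∅
  fail(11) 'a': from fail(0)=0 chase 'a': 0 ⇒ 0;  out=∅∪out(0)=∅
  fail(2) 'ca': from fail(1)=0 chase 'a': 0 ⇒ 11;  out=∅∪out(11)=∅
  fail(7) 'cc': from fail(1)=0 chase 'c': 0 ⇒ 1;  out=∅∪out(1)={0}
  fail(10) 'bb': from fail(9)=0 chase 'b': 0 ⇒ 9;  out={3}∪out(9)={3}
  fail(12) 'ab': from fail(11)=0 chase 'b': 0 ⇒ 9;  out=∅∪out(9)=∅
  fail(16) 'bc': from fail(9)=0 chase 'c': 0 ⇒ 1;  out={6}∪out(1)={0,6}
  fail(3) 'cac': from fail(2)=11 chase 'c': 11→0 ⇒ 1;  out=∅∪out(1)={0}
  fail(8) 'ccc': from fail(7)=1 chase 'c': 1 ⇒ 7;  out={2}∪out(7)={0,2}
  fail(13) 'abc': from fail(12)=9 chase 'c': 9 ⇒ 16;  out={5}∪out(16)={0,5,6}
  fail(4) 'caca': from fail(3)=1 chase 'a': 1 ⇒ 2;  out=∅∪out(2)=∅
  fail(14) 'abca': from fail(13)=16 chase 'a': 16→1 ⇒ 2;  out=∅∪out(2)=∅
  fail(5) 'cacab': from fail(4)=2 chase 'b': 2→11 ⇒ 12;  out=∅∪out(12)=∅
  fail(15) 'abcab': from fail(14)=2 chase 'b': 2→11 ⇒ 12;  out={4}∪out(12)={4}
  fail(6) 'cacabb': from fail(5)=12 chase 'b': 12→9 ⇒ 10;  out={1}∪out(10)={1,3}

Text stream:
i=0 'c': node 0→1  → match P0@[0:0]
i=1 'b': node 1→9 ·f
i=2 'c': node 9→16  → match P0@[2:2],P6@[1:2]
i=3 'b': node 16→9 ·f
i=4 'c': node 9→16  → match P0@[4:4],P6@[3:4]
i=5 'a': node 16→2 ·f
i=6 'c': node 2→3  → match P0@[6:6]
i=7 'a': node 3→4
i=8 'b': node 4→5
i=9 'b': node 5→6  → match P1@[4:9],P3@[8:9]
i=10 'b': node 6→10 ·f  → match P3@[9:10]
i=11 'a': node 10→11 ·f
i=12 'c': node 11→1 ·f  → match P0@[12:12]
i=13 'c': node 1→7  → match P0@[13:13]
i=14 'c': node 7→8  → match P0@[14:14],P2@[12:14]
i=15 'b': node 8→9 ·f
i=16 'c': node 9→16  → match P0@[16:16],P6@[15:16]
i=17 'b': node 16→9 ·f
i=18 'a': node 9→11 ·f
i=19 'b': node 11→12
i=20 'c': node 12→13  → match P0@[20:20],P5@[18:20],P6@[19:20]
i=21 'a': node 13→14
i=22 'b': node 14→15  → match P4@[18:22]
i=23 'b': node 15→10 ·f  → match P3@[22:23]
i=24 'a': node 10→11 ·f
i=25 'c': node 11→1 ·f  → match P0@[25:25]
i=26 'c': node 1→7  → match P0@[26:26]
i=27 'b': node 7→9 ·f
i=28 'b': node 9→10  → match P3@[27:28]
i=29 'c': node 10→16 ·f  → match P0@[29:29],P6@[28:29]
i=30 'b': node 16→9 ·f
i=31 'c': node 9→16  → match P0@[31:31],P6@[30:31]
i=32 'c': node 16→7 ·f  → match P0@[32:32]
i=33 'a': node 7→2 ·f
i=34 'c': node 2→3  → match P0@[34:34]
i=35 'c': node 3→7 ·f  → match P0@[35:35]
i=36 'c': node 7→8  → match P0@[36:36],P2@[34:36]
i=37 'b': node 8→9 ·f
i=38 'b': node 9→10  → match P3@[37:38]
i=39 'c': node 10→16 ·f  → match P0@[39:39],P6@[38:39]
i=40 'a': node 16→2 ·f
i=41 'c': node 2→3  → match P0@[41:41]
i=42 'a': node 3→4
i=43 'b': node 4→5
i=44 'b': node 5→6  → match P1@[39:44],P3@[43:44]
i=45 'b': node 6→10 ·f  → match P3@[44:45]
i=46 'b': node 10→10 ·f  → match P3@[45:46]
i=47 'c': node 10→16 ·f  → match P0@[47:47],P6@[46:47]
i=48 'a': node 16→2 ·f
i=49 'a': node 2→11 ·f
i=50 'b': node 11→12
i=51 'c': node 12→13  → match P0@[51:51],P5@[49:51],P6@[50:51]
i=52 'a': node 13→14
i=53 'b': node 14→15  → match P4@[49:53]
i=54 'a': node 15→11 ·f
i=55 'b': node 11→12
i=56 'a': node 12→11 ·f
i=57 'c': node 11→1 ·f  → match P0@[57:57]
i=58 'c': node 1→7  → match P0@[58:58]
i=59 'c': node 7→8  → match P0@[59:59],P2@[57:59]

Matches: [[0,0],[2,0],[2,6],[4,0],[4,6],[6,0],[9,1],[9,3],[10,3],[12,0],[13,0],[14,0],[14,2],[16,0],[16,6],[20,0],[20,5],[20,6],[22,4],[23,3],[25,0],[26,0],[28,3],[29,0],[29,6],[31,0],[31,6],[32,0],[34,0],[35,0],[36,0],[36,2],[38,3],[39,0],[39,6],[41,0],[44,1],[44,3],[45,3],[46,3],[47,0],[47,6],[51,0],[51,5],[51,6],[53,4],[57,0],[58,0],[59,0],[59,2]]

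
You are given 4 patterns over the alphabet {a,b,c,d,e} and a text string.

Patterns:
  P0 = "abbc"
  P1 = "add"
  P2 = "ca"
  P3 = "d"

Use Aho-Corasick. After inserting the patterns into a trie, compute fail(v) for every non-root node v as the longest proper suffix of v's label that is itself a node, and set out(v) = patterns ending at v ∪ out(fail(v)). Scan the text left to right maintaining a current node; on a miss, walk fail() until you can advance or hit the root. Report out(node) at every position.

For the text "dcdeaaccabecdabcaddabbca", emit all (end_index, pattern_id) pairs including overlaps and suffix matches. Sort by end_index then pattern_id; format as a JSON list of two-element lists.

Build automaton:
Trie nodes:
  n0 'ε': a→1 c→7 d→9
  n1 'a': b→2 d→5
  n2 'ab': b→3
  n3 'abb': c→4
  n4 'abbc': ·  ←P0
  n5 'ad': d→6
  n6 'add': ·  ←P1
  n7 'c': a→8
  n8 'ca': ·  ←P2
  n9 'd': ·  ←P3

Failure links (BFS by depth):
  fail(1) 'a': from fail(0)=0 chase 'a': 0 ⇒ 0;  out=∅∪out(0)=∅
  fail(7) 'c': from fail(0)=0 chase 'c': 0 ⇒ 0;  out=∅∪out(0)=∅
  fail(9) 'd': from fail(0)=0 chase 'd': 0 ⇒ 0;  out={3}∪out(0)={3}
  fail(2) 'ab': from fail(1)=0 chase 'b': 0 ⇒ 0;  out=∅∪out(0)=∅
  fail(5) 'ad': from fail(1)=0 chase 'd': 0 ⇒ 9;  out=∅∪out(9)={3}
  fail(8) 'ca': from fail(7)=0 chase 'a': 0 ⇒ 1;  out={2}∪out(1)={2}
  fail(3) 'abb': from fail(2)=0 chase 'b': 0 ⇒ 0;  out=∅∪out(0)=∅
  fail(6) 'add': from fail(5)=9 chase 'd': 9→0 ⇒ 9;  out={1}∪out(9)={1,3}
  fail(4) 'abbc': from fail(3)=0 chase 'c': 0 ⇒ 7;  out={0}∪out(7)={0}

Text stream:
[0] read 'd'  n0⇒n9  ** P3@[0:0]
[1] read 'c'  n9⇒n7 (fail-walked)
[2] read 'd'  n7⇒n9 (fail-walked)  ** P3@[2:2]
[3] read 'e'  n9⇒n0 (fail-walked)
[4] read 'a'  n0⇒n1
[5] read 'a'  n1⇒n1 (fail-walked)
[6] read 'c'  n1⇒n7 (fail-walked)
[7] read 'c'  n7⇒n7 (fail-walked)
[8] read 'a'  n7⇒n8  ** P2@[7:8]
[9] read 'b'  n8⇒n2 (fail-walked)
[10] read 'e'  n2⇒n0 (fail-walked)
[11] read 'c'  n0⇒n7
[12] read 'd'  n7⇒n9 (fail-walked)  ** P3@[12:12]
[13] read 'a'  n9⇒n1 (fail-walked)
[14] read 'b'  n1⇒n2
[15] read 'c'  n2⇒n7 (fail-walked)
[16] read 'a'  n7⇒n8  ** P2@[15:16]
[17] read 'd'  n8⇒n5 (fail-walked)  ** P3@[17:17]
[18] read 'd'  n5⇒n6  ** P1@[16:18],P3@[18:18]
[19] read 'a'  n6⇒n1 (fail-walked)
[20] read 'b'  n1⇒n2
[21] read 'b'  n2⇒n3
[22] read 'c'  n3⇒n4  ** P0@[19:22]
[23] read 'a'  n4⇒n8 (fail-walked)  ** P2@[22:23]

All matches (sorted): [[0,3],[2,3],[8,2],[12,3],[16,2],[17,3],[18,1],[18,3],[22,0],[23,2]]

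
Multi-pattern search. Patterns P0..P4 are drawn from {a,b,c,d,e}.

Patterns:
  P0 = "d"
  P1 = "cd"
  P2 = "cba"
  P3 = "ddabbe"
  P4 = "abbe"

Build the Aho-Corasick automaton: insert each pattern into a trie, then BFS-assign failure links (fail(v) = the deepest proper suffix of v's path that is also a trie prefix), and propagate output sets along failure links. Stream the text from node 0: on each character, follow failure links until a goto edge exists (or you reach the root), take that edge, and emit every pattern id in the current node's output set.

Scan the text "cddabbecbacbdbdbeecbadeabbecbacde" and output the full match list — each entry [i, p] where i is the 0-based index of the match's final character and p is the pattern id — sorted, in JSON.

Construct AC machine:
Trie nodes:
  n0 'ε': a→11 c→2 d→1
  n1 'd': d→6  [P0 ends]
  n2 'c': b→4 d→3
  n3 'cd': ·  [P1 ends]
  n4 'cb': a→5
  n5 'cba': ·  [P2 ends]
  n6 'dd': a→7
  n7 'dda': b→8
  n8 'ddab': b→9
  n9 'ddabb': e→10
  n10 'ddabbe': ·  [P3 ends]
  n11 'a': b→12
  n12 'ab': b→13
  n13 'abb': e→14
  n14 'abbe': ·  [P4 ends]

BFS fail/out derivation:
  n1('d'): parent n0 fail=0; on 'd' 0 → fail=0;  out {0}∪∅={0}
  n2('c'): parent n0 fail=0; on 'c' 0 → fail=0;  out ∅∪∅=∅
  n11('a'): parent n0 fail=0; on 'a' 0 → fail=0;  out ∅∪∅=∅
  n3('cd'): parent n2 fail=0; on 'd' 0 → fail=1;  out {1}∪{0}={0,1}
  n4('cb'): parent n2 fail=0; on 'b' 0 → fail=0;  out ∅∪∅=∅
  n6('dd'): parent n1 fail=0; on 'd' 0 → fail=1;  out ∅∪{0}={0}
  n12('ab'): parent n11 fail=0; on 'b' 0 → fail=0;  out ∅∪∅=∅
  n5('cba'): parent n4 fail=0; on 'a' 0 → fail=11;  out {2}∪∅={2}
  n7('dda'): parent n6 fail=1; on 'a' 1→0 → fail=11;  out ∅∪∅=∅
  n13('abb'): parent n12 fail=0; on 'b' 0 → fail=0;  out ∅∪∅=∅
  n8('ddab'): parent n7 fail=11; on 'b' 11 → fail=12;  out ∅∪∅=∅
  n14('abbe'): parent n13 fail=0; on 'e' 0 → fail=0;  out {4}∪∅={4}
  n9('ddabb'): parent n8 fail=12; on 'b' 12 → fail=13;  out ∅∪∅=∅
  n10('ddabbe'): parent n9 fail=13; on 'e' 13 → fail=14;  out {3}∪{4}={3,4}

Run:
[0] read 'c'  n0⇒n2
[1] read 'd'  n2⇒n3  emit P0@[1:1],P1@[0:1]
[2] read 'd'  n3⇒n6 ·f  emit P0@[2:2]
[3] read 'a'  n6⇒n7
[4] read 'b'  n7⇒n8
[5] read 'b'  n8⇒n9
[6] read 'e'  n9⇒n10  emit P3@[1:6],P4@[3:6]
[7] read 'c'  n10⇒n2 ·f
[8] read 'b'  n2⇒n4
[9] read 'a'  n4⇒n5  emit P2@[7:9]
[10] read 'c'  n5⇒n2 ·f
[11] read 'b'  n2⇒n4
[12] read 'd'  n4⇒n1 ·f  emit P0@[12:12]
[13] read 'b'  n1⇒n0 ·f
[14] read 'd'  n0⇒n1  emit P0@[14:14]
[15] read 'b'  n1⇒n0 ·f
[16] read 'e'  n0⇒n0
[17] read 'e'  n0⇒n0
[18] read 'c'  n0⇒n2
[19] read 'b'  n2⇒n4
[20] read 'a'  n4⇒n5  emit P2@[18:20]
[21] read 'd'  n5⇒n1 ·f  emit P0@[21:21]
[22] read 'e'  n1⇒n0 ·f
[23] read 'a'  n0⇒n11
[24] read 'b'  n11⇒n12
[25] read 'b'  n12⇒n13
[26] read 'e'  n13⇒n14  emit P4@[23:26]
[27] read 'c'  n14⇒n2 ·f
[28] read 'b'  n2⇒n4
[29] read 'a'  n4⇒n5  emit P2@[27:29]
[30] read 'c'  n5⇒n2 ·f
[31] read 'd'  n2⇒n3  emit P0@[31:31],P1@[30:31]
[32] read 'e'  n3⇒n0 ·f

All matches (sorted): [[1,0],[1,1],[2,0],[6,3],[6,4],[9,2],[12,0],[14,0],[20,2],[21,0],[26,4],[29,2],[31,0],[31,1]]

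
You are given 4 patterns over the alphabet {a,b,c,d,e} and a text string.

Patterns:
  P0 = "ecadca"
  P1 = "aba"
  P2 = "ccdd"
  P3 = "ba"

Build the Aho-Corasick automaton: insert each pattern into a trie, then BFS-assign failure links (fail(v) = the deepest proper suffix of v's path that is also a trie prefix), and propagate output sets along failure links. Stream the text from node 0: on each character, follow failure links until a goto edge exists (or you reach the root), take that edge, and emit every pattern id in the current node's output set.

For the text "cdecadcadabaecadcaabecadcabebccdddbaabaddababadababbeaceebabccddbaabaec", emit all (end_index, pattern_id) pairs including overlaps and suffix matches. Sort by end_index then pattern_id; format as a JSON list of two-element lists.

Build automaton:
Trie nodes:
  n0 'ε': a→7 b→14 c→10 e→1
  n1 'e': c→2
  n2 'ec': a→3
  n3 'eca': d→4
  n4 'ecad': c→5
  n5 'ecadc': a→6
  n6 'ecadca': ·  ←P0
  n7 'a': b→8
  n8 'ab': a→9
  n9 'aba': ·  ←P1
  n10 'c': c→11
  n11 'cc': d→12
  n12 'ccd': d→13
  n13 'ccdd': ·  ←P2
  n14 'b': a→15
  n15 'ba': ·  ←P3

BFS fail/out derivation:
  n1('e'): parent n0 fail=0; on 'e' 0 → fail=0;  out ∅∪∅=∅
  n7('a'): parent n0 fail=0; on 'a' 0 → fail=0;  out ∅∪∅=∅
  n10('c'): parent n0 fail=0; on 'c' 0 → fail=0;  out ∅∪∅=∅
  n14('b'): parent n0 fail=0; on 'b' 0 → fail=0;  out ∅∪∅=∅
  n2('ec'): parent n1 fail=0; on 'c' 0 → fail=10;  out ∅∪∅=∅
  n8('ab'): parent n7 fail=0; on 'b' 0 → fail=14;  out ∅∪∅=∅
  n11('cc'): parent n10 fail=0; on 'c' 0 → fail=10;  out ∅∪∅=∅
  n15('ba'): parent n14 fail=0; on 'a' 0 → fail=7;  out {3}∪∅={3}
  n3('eca'): parent n2 fail=10; on 'a' 10→0 → fail=7;  out ∅∪∅=∅
  n9('aba'): parent n8 fail=14; on 'a' 14 → fail=15;  out {1}∪{3}={1,3}
  n12('ccd'): parent n11 fail=10; on 'd' 10→0 → fail=0;  out ∅∪∅=∅
  n4('ecad'): parent n3 fail=7; on 'd' 7→0 → fail=0;  out ∅∪∅=∅
  n13('ccdd'): parent n12 fail=0; on 'd' 0 → fail=0;  out {2}∪∅={2}
  n5('ecadc'): parent n4 fail=0; on 'c' 0 → fail=10;  out ∅∪∅=∅
  n6('ecadca'): parent n5 fail=10; on 'a' 10→0 → fail=7;  out {0}∪∅={0}

Text stream:
i=0 'c': node 0→10
i=1 'd': node 10→0 (fail-walked)
i=2 'e': node 0→1
i=3 'c': node 1→2
i=4 'a': node 2→3
i=5 'd': node 3→4
i=6 'c': node 4→5
i=7 'a': node 5→6  → match P0@[2:7]
i=8 'd': node 6→0 (fail-walked)
i=9 'a': node 0→7
i=10 'b': node 7→8
i=11 'a': node 8→9  → match P1@[9:11],P3@[10:11]
i=12 'e': node 9→1 (fail-walked)
i=13 'c': node 1→2
i=14 'a': node 2→3
i=15 'd': node 3→4
i=16 'c': node 4→5
i=17 'a': node 5→6  → match P0@[12:17]
i=18 'a': node 6→7 (fail-walked)
i=19 'b': node 7→8
i=20 'e': node 8→1 (fail-walked)
i=21 'c': node 1→2
i=22 'a': node 2→3
i=23 'd': node 3→4
i=24 'c': node 4→5
i=25 'a': node 5→6  → match P0@[20:25]
i=26 'b': node 6→8 (fail-walked)
i=27 'e': node 8→1 (fail-walked)
i=28 'b': node 1→14 (fail-walked)
i=29 'c': node 14→10 (fail-walked)
i=30 'c': node 10→11
i=31 'd': node 11→12
i=32 'd': node 12→13  → match P2@[29:32]
i=33 'd': node 13→0 (fail-walked)
i=34 'b': node 0→14
i=35 'a': node 14→15  → match P3@[34:35]
i=36 'a': node 15→7 (fail-walked)
i=37 'b': node 7→8
i=38 'a': node 8→9  → match P1@[36:38],P3@[37:38]
i=39 'd': node 9→0 (fail-walked)
i=40 'd': node 0→0
i=41 'a': node 0→7
i=42 'b': node 7→8
i=43 'a': node 8→9  → match P1@[41:43],P3@[42:43]
i=44 'b': node 9→8 (fail-walked)
i=45 'a': node 8→9  → match P1@[43:45],P3@[44:45]
i=46 'd': node 9→0 (fail-walked)
i=47 'a': node 0→7
i=48 'b': node 7→8
i=49 'a': node 8→9  → match P1@[47:49],P3@[48:49]
i=50 'b': node 9→8 (fail-walked)
i=51 'b': node 8→14 (fail-walked)
i=52 'e': node 14→1 (fail-walked)
i=53 'a': node 1→7 (fail-walked)
i=54 'c': node 7→10 (fail-walked)
i=55 'e': node 10→1 (fail-walked)
i=56 'e': node 1→1 (fail-walked)
i=57 'b': node 1→14 (fail-walked)
i=58 'a': node 14→15  → match P3@[57:58]
i=59 'b': node 15→8 (fail-walked)
i=60 'c': node 8→10 (fail-walked)
i=61 'c': node 10→11
i=62 'd': node 11→12
i=63 'd': node 12→13  → match P2@[60:63]
i=64 'b': node 13→14 (fail-walked)
i=65 'a': node 14→15  → match P3@[64:65]
i=66 'a': node 15→7 (fail-walked)
i=67 'b': node 7→8
i=68 'a': node 8→9  → match P1@[66:68],P3@[67:68]
i=69 'e': node 9→1 (fail-walked)
i=70 'c': node 1→2

All matches (sorted): [[7,0],[11,1],[11,3],[17,0],[25,0],[32,2],[35,3],[38,1],[38,3],[43,1],[43,3],[45,1],[45,3],[49,1],[49,3],[58,3],[63,2],[65,3],[68,1],[68,3]]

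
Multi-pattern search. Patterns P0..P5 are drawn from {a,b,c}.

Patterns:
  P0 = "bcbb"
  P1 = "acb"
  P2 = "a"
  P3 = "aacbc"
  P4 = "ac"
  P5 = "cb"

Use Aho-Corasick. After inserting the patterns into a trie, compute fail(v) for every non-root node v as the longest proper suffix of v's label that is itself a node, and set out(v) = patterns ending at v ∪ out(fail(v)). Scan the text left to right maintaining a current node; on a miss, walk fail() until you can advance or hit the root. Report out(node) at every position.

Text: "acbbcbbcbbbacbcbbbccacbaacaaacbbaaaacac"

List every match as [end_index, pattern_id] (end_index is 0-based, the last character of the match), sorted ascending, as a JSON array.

Construct AC machine:
Trie (insert patterns):
  0='ε' goto a→5 b→1 c→12
  1='b' goto c→2
  2='bc' goto b→3
  3='bcb' goto b→4
  4='bcbb' goto ·  [P0 ends]
  5='a' goto a→8 c→6  [P2 ends]
  6='ac' goto b→7  [P4 ends]
  7='acb' goto ·  [P1 ends]
  8='aa' goto c→9
  9='aac' goto b→10
  10='aacb' goto c→11
  11='aacbc' goto ·  [P3 ends]
  12='c' goto b→13
  13='cb' goto ·  [P5 ends]

BFS fail/out derivation:
  n1('b'): parent n0 fail=0; on 'b' 0 → fail=0;  out ∅∪∅=∅
  n5('a'): parent n0 fail=0; on 'a' 0 → fail=0;  out {2}∪∅={2}
  n12('c'): parent n0 fail=0; on 'c' 0 → fail=0;  out ∅∪∅=∅
  n2('bc'): parent n1 fail=0; on 'c' 0 → fail=12;  out ∅∪∅=∅
  n6('ac'): parent n5 fail=0; on 'c' 0 → fail=12;  out {4}∪∅={4}
  n8('aa'): parent n5 fail=0; on 'a' 0 → fail=5;  out ∅∪{2}={2}
  n13('cb'): parent n12 fail=0; on 'b' 0 → fail=1;  out {5}∪∅={5}
  n3('bcb'): parent n2 fail=12; on 'b' 12 → fail=13;  out ∅∪{5}={5}
  n7('acb'): parent n6 fail=12; on 'b' 12 → fail=13;  out {1}∪{5}={1,5}
  n9('aac'): parent n8 fail=5; on 'c' 5 → fail=6;  out ∅∪{4}={4}
  n4('bcbb'): parent n3 fail=13; on 'b' 13→1→0 → fail=1;  out {0}∪∅={0}
  n10('aacb'): parent n9 fail=6; on 'b' 6 → fail=7;  out ∅∪{1,5}={1,5}
  n11('aacbc'): parent n10 fail=7; on 'c' 7→13→1 → fail=2;  out {3}∪∅={3}

Scan:
pos 0 'a': at 5  emit P2@[0:0]
pos 1 'c': at 6  emit P4@[0:1]
pos 2 'b': at 7  emit P1@[0:2],P5@[1:2]
pos 3 'b': at 1 ·f
pos 4 'c': at 2
pos 5 'b': at 3  emit P5@[4:5]
pos 6 'b': at 4  emit P0@[3:6]
pos 7 'c': at 2 ·f
pos 8 'b': at 3  emit P5@[7:8]
pos 9 'b': at 4  emit P0@[6:9]
pos 10 'b': at 1 ·f
pos 11 'a': at 5 ·f  emit P2@[11:11]
pos 12 'c': at 6  emit P4@[11:12]
pos 13 'b': at 7  emit P1@[11:13],P5@[12:13]
pos 14 'c': at 2 ·f
pos 15 'b': at 3  emit P5@[14:15]
pos 16 'b': at 4  emit P0@[13:16]
pos 17 'b': at 1 ·f
pos 18 'c': at 2
pos 19 'c': at 12 ·f
pos 20 'a': at 5 ·f  emit P2@[20:20]
pos 21 'c': at 6  emit P4@[20:21]
pos 22 'b': at 7  emit P1@[20:22],P5@[21:22]
pos 23 'a': at 5 ·f  emit P2@[23:23]
pos 24 'a': at 8  emit P2@[24:24]
pos 25 'c': at 9  emit P4@[24:25]
pos 26 'a': at 5 ·f  emit P2@[26:26]
pos 27 'a': at 8  emit P2@[27:27]
pos 28 'a': at 8 ·f  emit P2@[28:28]
pos 29 'c': at 9  emit P4@[28:29]
pos 30 'b': at 10  emit P1@[28:30],P5@[29:30]
pos 31 'b': at 1 ·f
pos 32 'a': at 5 ·f  emit P2@[32:32]
pos 33 'a': at 8  emit P2@[33:33]
pos 34 'a': at 8 ·f  emit P2@[34:34]
pos 35 'a': at 8 ·f  emit P2@[35:35]
pos 36 'c': at 9  emit P4@[35:36]
pos 37 'a': at 5 ·f  emit P2@[37:37]
pos 38 'c': at 6  emit P4@[37:38]

All matches (sorted): [[0,2],[1,4],[2,1],[2,5],[5,5],[6,0],[8,5],[9,0],[11,2],[12,4],[13,1],[13,5],[15,5],[16,0],[20,2],[21,4],[22,1],[22,5],[23,2],[24,2],[25,4],[26,2],[27,2],[28,2],[29,4],[30,1],[30,5],[32,2],[33,2],[34,2],[35,2],[36,4],[37,2],[38,4]]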